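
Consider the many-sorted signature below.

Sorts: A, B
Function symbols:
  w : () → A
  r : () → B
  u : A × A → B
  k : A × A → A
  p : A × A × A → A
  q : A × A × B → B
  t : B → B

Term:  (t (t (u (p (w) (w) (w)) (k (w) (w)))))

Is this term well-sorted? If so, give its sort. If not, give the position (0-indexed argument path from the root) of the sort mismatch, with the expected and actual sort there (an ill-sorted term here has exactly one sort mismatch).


        (w) : A
        (w) : A
        (w) : A
      (p (w) (w) (w)) : A
        (w) : A
        (w) : A
      (k (w) (w)) : A
    (u (p (w) (w) (w)) (k (w) (w))) : B
  (t (u (p (w) (w) (w)) (k (w) (w)))) : B
(t (t (u (p (w) (w) (w)) (k (w) (w))))) : B

well-sorted; sort = B


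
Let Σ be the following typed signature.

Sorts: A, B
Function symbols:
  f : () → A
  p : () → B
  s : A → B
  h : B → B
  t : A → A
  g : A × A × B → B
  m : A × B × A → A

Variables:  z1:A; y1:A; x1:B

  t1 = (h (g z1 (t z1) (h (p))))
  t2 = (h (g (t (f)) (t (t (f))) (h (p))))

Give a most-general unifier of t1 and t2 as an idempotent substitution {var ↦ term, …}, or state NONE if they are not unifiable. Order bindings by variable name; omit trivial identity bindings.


{z1 ↦ (t (f))}


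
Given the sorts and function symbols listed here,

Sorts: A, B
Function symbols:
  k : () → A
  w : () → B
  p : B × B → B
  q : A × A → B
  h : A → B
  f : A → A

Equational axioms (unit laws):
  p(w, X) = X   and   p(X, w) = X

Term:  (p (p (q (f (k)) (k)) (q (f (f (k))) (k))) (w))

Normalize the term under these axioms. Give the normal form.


normal form = (p (q (f (k)) (k)) (q (f (f (k))) (k)))

1. (p (p (q (f (k)) (k)) (q (f (f (k))) (k))) (w))  →  (p (q (f (k)) (k)) (q (f (f (k))) (k)))


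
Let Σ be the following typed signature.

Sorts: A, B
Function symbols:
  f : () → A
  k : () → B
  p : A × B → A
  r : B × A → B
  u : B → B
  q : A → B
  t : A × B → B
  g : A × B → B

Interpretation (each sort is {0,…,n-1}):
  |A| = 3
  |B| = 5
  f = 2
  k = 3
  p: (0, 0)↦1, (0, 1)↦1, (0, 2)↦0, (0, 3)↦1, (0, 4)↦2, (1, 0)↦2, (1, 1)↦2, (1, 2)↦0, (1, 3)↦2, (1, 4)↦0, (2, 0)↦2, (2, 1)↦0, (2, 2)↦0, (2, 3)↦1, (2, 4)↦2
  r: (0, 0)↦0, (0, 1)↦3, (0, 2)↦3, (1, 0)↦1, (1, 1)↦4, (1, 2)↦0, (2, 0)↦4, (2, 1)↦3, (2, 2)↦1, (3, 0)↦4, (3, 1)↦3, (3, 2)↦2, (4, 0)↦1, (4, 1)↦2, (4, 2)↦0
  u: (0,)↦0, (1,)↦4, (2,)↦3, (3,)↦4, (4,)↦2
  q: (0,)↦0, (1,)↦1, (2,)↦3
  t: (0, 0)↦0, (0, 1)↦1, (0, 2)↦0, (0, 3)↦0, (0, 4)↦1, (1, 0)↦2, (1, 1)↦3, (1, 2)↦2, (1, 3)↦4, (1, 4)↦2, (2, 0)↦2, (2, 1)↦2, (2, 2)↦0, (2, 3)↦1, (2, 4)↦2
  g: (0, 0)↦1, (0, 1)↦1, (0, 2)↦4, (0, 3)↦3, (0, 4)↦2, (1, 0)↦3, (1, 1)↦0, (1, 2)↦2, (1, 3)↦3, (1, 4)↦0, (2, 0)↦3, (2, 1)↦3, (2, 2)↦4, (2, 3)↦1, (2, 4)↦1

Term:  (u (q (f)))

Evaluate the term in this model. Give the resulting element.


  f = 2
  (q (f)) = q(2,) = 3
  (u (q (f))) = u(3,) = 4

value = 4


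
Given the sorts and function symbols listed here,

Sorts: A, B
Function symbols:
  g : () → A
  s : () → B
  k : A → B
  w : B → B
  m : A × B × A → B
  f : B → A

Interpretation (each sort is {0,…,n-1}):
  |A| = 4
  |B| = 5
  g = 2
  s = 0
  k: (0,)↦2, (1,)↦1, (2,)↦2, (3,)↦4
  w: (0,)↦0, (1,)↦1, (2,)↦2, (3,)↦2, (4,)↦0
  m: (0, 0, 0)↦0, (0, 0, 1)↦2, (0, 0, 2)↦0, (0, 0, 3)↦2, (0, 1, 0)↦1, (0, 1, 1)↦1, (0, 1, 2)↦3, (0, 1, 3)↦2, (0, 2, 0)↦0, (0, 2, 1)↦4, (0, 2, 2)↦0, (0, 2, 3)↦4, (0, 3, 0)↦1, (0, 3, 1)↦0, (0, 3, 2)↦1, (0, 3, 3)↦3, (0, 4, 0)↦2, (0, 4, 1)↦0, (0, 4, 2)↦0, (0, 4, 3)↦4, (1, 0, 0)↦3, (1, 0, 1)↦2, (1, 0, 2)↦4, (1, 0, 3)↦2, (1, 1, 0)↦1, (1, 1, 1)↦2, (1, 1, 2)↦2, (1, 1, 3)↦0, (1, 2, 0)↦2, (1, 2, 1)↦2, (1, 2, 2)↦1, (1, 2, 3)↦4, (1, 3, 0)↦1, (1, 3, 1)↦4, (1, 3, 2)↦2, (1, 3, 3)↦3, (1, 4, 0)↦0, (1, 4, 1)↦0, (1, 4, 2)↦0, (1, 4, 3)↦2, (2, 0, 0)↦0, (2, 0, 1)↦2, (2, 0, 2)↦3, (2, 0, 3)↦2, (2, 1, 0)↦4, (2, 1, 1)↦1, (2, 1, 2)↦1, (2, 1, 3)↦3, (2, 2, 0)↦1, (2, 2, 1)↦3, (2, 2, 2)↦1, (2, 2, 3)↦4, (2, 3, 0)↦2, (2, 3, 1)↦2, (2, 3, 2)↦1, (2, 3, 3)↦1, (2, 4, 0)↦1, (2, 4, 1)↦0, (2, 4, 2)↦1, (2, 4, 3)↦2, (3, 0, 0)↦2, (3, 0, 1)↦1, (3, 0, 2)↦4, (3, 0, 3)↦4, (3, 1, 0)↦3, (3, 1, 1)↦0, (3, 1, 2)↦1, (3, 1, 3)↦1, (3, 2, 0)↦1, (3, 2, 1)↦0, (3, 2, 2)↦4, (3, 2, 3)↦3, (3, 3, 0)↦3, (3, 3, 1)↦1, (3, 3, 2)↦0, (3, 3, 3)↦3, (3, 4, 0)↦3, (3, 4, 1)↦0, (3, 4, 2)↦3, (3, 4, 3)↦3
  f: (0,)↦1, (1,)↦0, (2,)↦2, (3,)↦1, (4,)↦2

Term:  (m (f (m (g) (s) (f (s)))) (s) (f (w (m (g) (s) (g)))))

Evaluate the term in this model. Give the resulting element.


value = 3

  g = 2
  s = 0
  s = 0
  (f (s)) = f(0,) = 1
  (m (g) (s) (f (s))) = m(2, 0, 1) = 2
  (f (m (g) (s) (f (s)))) = f(2,) = 2
  s = 0
  g = 2
  s = 0
  g = 2
  (m (g) (s) (g)) = m(2, 0, 2) = 3
  (w (m (g) (s) (g))) = w(3,) = 2
  (f (w (m (g) (s) (g)))) = f(2,) = 2
  (m (f (m (g) (s) (f (s)))) (s) (f (w (m (g) (s) (g))))) = m(2, 0, 2) = 3


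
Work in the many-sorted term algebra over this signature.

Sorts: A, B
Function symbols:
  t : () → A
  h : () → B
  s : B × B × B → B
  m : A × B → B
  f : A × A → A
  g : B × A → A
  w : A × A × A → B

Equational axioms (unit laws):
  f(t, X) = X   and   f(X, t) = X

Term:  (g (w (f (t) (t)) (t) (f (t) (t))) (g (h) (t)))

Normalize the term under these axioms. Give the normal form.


1. (g (w (f (t) (t)) (t) (f (t) (t))) (g (h) (t)))  →  (g (w (t) (t) (f (t) (t))) (g (h) (t)))
2. (g (w (t) (t) (f (t) (t))) (g (h) (t)))  →  (g (w (t) (t) (t)) (g (h) (t)))

normal form = (g (w (t) (t) (t)) (g (h) (t)))


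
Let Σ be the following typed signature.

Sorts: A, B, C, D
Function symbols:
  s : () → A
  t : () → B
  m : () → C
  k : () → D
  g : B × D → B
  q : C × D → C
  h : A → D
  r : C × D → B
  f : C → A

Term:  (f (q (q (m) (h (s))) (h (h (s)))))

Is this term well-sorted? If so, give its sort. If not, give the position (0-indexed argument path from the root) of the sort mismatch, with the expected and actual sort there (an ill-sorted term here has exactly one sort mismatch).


      (m) : C
        (s) : A
      (h (s)) : D
    (q (m) (h (s))) : C
        (s) : A
      (h (s)) : D
    (h (h (s))) : ✗ arg 0 at [0, 1, 0] has sort D, expected A

ill-sorted at position [0, 1, 0]: expected A, got D


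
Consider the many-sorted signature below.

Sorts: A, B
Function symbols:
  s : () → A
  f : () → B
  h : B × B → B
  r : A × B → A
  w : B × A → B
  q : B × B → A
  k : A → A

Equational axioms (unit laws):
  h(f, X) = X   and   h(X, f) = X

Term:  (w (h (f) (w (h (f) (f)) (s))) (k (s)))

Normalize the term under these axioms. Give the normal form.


1. (w (h (f) (w (h (f) (f)) (s))) (k (s)))  →  (w (w (h (f) (f)) (s)) (k (s)))
2. (w (w (h (f) (f)) (s)) (k (s)))  →  (w (w (f) (s)) (k (s)))

normal form = (w (w (f) (s)) (k (s)))


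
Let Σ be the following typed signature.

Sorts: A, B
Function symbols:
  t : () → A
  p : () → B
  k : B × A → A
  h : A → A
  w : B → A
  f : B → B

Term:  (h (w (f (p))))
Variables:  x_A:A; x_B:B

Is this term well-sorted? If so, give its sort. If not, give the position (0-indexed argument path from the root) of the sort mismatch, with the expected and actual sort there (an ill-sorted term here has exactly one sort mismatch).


well-sorted; sort = A

      (p) : B
    (f (p)) : B
  (w (f (p))) : A
(h (w (f (p)))) : A


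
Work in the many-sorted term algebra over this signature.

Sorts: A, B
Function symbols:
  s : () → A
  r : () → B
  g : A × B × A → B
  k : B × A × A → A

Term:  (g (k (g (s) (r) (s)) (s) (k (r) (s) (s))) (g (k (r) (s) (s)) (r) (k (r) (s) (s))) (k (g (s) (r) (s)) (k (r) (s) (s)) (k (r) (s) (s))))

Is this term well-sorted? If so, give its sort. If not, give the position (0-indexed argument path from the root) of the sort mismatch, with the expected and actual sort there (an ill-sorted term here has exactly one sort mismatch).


well-sorted; sort = B

      (s) : A
      (r) : B
      (s) : A
    (g (s) (r) (s)) : B
    (s) : A
      (r) : B
      (s) : A
      (s) : A
    (k (r) (s) (s)) : A
  (k (g (s) (r) (s)) (s) (k (r) (s) (s))) : A
      (r) : B
      (s) : A
      (s) : A
    (k (r) (s) (s)) : A
    (r) : B
      (r) : B
      (s) : A
      (s) : A
    (k (r) (s) (s)) : A
  (g (k (r) (s) (s)) (r) (k (r) (s) (s))) : B
      (s) : A
      (r) : B
      (s) : A
    (g (s) (r) (s)) : B
      (r) : B
      (s) : A
      (s) : A
    (k (r) (s) (s)) : A
      (r) : B
      (s) : A
      (s) : A
    (k (r) (s) (s)) : A
  (k (g (s) (r) (s)) (k (r) (s) (s)) (k (r) (s) (s))) : A
(g (k (g (s) (r) (s)) (s) (k (r) (s) (s))) (g (k (r) (s) (s)) (r) (k (r) (s) (s))) (k (g (s) (r) (s)) (k (r) (s) (s)) (k (r) (s) (s)))) : B


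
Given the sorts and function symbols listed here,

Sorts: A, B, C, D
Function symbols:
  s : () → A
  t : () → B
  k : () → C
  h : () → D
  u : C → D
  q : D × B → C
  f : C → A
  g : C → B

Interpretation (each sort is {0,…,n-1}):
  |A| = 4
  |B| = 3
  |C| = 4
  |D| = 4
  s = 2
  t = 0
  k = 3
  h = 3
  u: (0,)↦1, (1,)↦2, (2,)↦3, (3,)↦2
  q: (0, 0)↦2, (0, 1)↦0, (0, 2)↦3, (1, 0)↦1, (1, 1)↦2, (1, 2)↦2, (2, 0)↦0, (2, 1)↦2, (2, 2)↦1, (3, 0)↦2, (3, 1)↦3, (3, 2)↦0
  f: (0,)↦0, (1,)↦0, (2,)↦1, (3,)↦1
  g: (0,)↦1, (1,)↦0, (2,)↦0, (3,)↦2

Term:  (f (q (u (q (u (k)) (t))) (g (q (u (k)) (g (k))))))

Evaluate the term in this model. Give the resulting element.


value = 0

  k = 3
  (u (k)) = u(3,) = 2
  t = 0
  (q (u (k)) (t)) = q(2, 0) = 0
  (u (q (u (k)) (t))) = u(0,) = 1
  k = 3
  (u (k)) = u(3,) = 2
  k = 3
  (g (k)) = g(3,) = 2
  (q (u (k)) (g (k))) = q(2, 2) = 1
  (g (q (u (k)) (g (k)))) = g(1,) = 0
  (q (u (q (u (k)) (t))) (g (q (u (k)) (g (k))))) = q(1, 0) = 1
  (f (q (u (q (u (k)) (t))) (g (q (u (k)) (g (k)))))) = f(1,) = 0


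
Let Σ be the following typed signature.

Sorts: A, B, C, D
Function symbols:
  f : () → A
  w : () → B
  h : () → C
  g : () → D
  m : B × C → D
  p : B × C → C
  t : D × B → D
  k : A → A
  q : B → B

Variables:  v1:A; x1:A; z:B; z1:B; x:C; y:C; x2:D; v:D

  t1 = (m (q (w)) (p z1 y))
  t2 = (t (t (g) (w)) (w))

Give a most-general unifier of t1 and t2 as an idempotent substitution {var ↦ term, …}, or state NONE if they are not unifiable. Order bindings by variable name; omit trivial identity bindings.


NONE (not unifiable)

head clash or occurs-check failure — not unifiable


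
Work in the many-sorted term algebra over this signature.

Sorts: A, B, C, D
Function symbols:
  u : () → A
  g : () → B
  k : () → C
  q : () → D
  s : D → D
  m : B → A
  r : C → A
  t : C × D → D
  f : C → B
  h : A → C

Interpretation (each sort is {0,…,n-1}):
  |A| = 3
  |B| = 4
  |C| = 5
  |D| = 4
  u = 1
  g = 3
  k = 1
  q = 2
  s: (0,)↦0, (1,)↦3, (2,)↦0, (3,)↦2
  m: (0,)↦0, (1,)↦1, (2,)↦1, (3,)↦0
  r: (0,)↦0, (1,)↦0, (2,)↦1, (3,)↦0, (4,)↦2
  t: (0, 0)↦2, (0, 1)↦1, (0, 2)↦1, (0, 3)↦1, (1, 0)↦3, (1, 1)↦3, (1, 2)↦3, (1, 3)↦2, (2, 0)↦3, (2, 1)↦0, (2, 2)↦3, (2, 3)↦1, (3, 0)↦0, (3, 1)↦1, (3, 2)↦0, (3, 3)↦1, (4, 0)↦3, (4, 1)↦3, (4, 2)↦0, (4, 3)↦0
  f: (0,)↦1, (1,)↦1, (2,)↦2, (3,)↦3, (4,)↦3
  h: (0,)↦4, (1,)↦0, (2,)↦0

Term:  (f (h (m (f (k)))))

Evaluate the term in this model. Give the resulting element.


value = 1

  k = 1
  (f (k)) = f(1,) = 1
  (m (f (k))) = m(1,) = 1
  (h (m (f (k)))) = h(1,) = 0
  (f (h (m (f (k))))) = f(0,) = 1


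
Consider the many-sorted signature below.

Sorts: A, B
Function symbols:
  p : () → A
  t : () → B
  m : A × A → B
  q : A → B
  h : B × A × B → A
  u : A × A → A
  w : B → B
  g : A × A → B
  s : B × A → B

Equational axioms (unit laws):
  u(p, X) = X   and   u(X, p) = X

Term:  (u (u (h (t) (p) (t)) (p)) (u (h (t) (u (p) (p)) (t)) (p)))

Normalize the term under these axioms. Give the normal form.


1. (u (u (h (t) (p) (t)) (p)) (u (h (t) (u (p) (p)) (t)) (p)))  →  (u (h (t) (p) (t)) (u (h (t) (u (p) (p)) (t)) (p)))
2. (u (h (t) (p) (t)) (u (h (t) (u (p) (p)) (t)) (p)))  →  (u (h (t) (p) (t)) (h (t) (u (p) (p)) (t)))
3. (u (h (t) (p) (t)) (h (t) (u (p) (p)) (t)))  →  (u (h (t) (p) (t)) (h (t) (p) (t)))

normal form = (u (h (t) (p) (t)) (h (t) (p) (t)))


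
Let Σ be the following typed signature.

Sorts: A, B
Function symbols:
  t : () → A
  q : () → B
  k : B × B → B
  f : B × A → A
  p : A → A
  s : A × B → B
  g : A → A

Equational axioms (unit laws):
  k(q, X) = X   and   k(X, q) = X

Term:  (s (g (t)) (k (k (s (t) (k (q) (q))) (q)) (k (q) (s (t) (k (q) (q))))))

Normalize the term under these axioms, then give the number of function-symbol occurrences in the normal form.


size = 10

1. (s (g (t)) (k (k (s (t) (k (q) (q))) (q)) (k (q) (s (t) (k (q) (q))))))  →  (s (g (t)) (k (s (t) (k (q) (q))) (k (q) (s (t) (k (q) (q))))))
2. (s (g (t)) (k (s (t) (k (q) (q))) (k (q) (s (t) (k (q) (q))))))  →  (s (g (t)) (k (s (t) (q)) (k (q) (s (t) (k (q) (q))))))
3. (s (g (t)) (k (s (t) (q)) (k (q) (s (t) (k (q) (q))))))  →  (s (g (t)) (k (s (t) (q)) (s (t) (k (q) (q)))))
4. (s (g (t)) (k (s (t) (q)) (s (t) (k (q) (q)))))  →  (s (g (t)) (k (s (t) (q)) (s (t) (q))))
normal form: (s (g (t)) (k (s (t) (q)) (s (t) (q))))


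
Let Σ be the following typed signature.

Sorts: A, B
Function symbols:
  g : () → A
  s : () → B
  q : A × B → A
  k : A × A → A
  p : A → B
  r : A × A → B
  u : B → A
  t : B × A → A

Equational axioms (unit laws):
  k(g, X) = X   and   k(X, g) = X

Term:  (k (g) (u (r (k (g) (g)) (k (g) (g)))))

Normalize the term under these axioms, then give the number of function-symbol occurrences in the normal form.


size = 4

1. (k (g) (u (r (k (g) (g)) (k (g) (g)))))  →  (u (r (k (g) (g)) (k (g) (g))))
2. (u (r (k (g) (g)) (k (g) (g))))  →  (u (r (g) (k (g) (g))))
3. (u (r (g) (k (g) (g))))  →  (u (r (g) (g)))
normal form: (u (r (g) (g)))


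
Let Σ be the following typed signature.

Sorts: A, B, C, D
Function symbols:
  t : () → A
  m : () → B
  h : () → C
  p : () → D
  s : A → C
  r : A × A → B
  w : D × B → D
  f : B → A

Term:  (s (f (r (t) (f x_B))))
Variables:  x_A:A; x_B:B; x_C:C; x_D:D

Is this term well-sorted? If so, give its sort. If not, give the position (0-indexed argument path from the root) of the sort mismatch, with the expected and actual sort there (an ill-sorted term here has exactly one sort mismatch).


      (t) : A
        x_B : B
      (f x_B) : A
    (r (t) (f x_B)) : B
  (f (r (t) (f x_B))) : A
(s (f (r (t) (f x_B)))) : C

well-sorted; sort = C


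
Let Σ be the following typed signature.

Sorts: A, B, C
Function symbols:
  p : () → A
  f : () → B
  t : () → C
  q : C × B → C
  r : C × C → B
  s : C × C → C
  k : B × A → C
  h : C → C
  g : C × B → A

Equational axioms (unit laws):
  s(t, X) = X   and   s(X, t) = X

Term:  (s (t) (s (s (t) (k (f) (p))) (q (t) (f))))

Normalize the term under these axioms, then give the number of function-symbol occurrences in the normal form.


1. (s (t) (s (s (t) (k (f) (p))) (q (t) (f))))  →  (s (s (t) (k (f) (p))) (q (t) (f)))
2. (s (s (t) (k (f) (p))) (q (t) (f)))  →  (s (k (f) (p)) (q (t) (f)))
normal form: (s (k (f) (p)) (q (t) (f)))

size = 7


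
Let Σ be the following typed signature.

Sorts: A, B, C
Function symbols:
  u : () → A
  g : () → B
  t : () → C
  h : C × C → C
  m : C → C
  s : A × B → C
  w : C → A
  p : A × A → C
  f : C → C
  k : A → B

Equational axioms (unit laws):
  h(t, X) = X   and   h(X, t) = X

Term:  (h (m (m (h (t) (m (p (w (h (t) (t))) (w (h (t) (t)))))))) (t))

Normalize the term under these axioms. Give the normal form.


normal form = (m (m (m (p (w (t)) (w (t))))))

1. (h (m (m (h (t) (m (p (w (h (t) (t))) (w (h (t) (t)))))))) (t))  →  (m (m (h (t) (m (p (w (h (t) (t))) (w (h (t) (t))))))))
2. (m (m (h (t) (m (p (w (h (t) (t))) (w (h (t) (t))))))))  →  (m (m (m (p (w (h (t) (t))) (w (h (t) (t)))))))
3. (m (m (m (p (w (h (t) (t))) (w (h (t) (t)))))))  →  (m (m (m (p (w (t)) (w (h (t) (t)))))))
4. (m (m (m (p (w (t)) (w (h (t) (t)))))))  →  (m (m (m (p (w (t)) (w (t))))))


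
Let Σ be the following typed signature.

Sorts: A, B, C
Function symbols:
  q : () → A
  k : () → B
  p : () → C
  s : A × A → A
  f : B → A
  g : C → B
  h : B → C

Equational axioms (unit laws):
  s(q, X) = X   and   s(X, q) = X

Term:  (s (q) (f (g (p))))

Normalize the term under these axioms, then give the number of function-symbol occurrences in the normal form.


size = 3

1. (s (q) (f (g (p))))  →  (f (g (p)))
normal form: (f (g (p)))


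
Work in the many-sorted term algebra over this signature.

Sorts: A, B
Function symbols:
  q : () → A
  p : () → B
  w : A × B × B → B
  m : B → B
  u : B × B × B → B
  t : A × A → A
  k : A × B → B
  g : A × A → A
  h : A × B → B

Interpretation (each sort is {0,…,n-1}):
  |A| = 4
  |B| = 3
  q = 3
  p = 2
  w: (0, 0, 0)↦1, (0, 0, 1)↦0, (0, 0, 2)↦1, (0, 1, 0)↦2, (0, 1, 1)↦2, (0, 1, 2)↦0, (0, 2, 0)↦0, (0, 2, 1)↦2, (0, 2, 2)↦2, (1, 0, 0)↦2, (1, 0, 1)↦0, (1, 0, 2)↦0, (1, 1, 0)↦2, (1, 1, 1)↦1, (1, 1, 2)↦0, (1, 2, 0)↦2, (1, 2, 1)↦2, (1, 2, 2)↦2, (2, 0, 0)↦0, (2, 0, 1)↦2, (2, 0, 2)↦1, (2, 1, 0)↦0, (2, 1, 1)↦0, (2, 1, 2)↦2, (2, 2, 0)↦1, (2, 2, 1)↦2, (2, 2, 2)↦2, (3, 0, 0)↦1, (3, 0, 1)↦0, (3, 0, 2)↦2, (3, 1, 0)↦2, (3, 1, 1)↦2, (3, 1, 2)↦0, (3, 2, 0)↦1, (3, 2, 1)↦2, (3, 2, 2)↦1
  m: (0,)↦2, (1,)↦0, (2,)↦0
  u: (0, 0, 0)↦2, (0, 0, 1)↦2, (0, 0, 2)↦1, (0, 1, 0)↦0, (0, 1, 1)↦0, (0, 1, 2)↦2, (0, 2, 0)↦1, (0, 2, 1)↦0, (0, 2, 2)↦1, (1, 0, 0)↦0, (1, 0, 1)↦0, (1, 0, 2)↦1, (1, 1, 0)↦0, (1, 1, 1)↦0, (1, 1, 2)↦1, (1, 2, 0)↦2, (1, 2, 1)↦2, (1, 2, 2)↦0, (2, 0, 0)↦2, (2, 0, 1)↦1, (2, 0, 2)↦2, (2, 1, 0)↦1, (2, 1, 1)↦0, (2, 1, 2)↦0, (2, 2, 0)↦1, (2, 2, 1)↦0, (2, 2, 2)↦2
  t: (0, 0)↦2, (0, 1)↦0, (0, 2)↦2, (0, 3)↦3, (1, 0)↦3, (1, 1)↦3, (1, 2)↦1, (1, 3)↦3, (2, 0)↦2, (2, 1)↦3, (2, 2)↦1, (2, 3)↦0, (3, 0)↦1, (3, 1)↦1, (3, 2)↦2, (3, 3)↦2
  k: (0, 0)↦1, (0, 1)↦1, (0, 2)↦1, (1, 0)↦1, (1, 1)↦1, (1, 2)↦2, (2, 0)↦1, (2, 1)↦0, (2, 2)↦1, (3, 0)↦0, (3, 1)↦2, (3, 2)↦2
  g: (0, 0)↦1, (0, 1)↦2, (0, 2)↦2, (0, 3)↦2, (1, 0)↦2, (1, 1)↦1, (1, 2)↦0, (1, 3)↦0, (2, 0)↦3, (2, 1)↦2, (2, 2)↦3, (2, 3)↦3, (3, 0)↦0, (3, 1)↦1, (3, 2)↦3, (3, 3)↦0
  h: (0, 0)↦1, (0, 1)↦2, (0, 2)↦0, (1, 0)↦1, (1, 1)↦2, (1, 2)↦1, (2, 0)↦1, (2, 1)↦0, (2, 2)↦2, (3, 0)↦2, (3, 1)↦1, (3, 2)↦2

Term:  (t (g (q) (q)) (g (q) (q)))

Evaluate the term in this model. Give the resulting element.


value = 2

  q = 3
  q = 3
  (g (q) (q)) = g(3, 3) = 0
  q = 3
  q = 3
  (g (q) (q)) = g(3, 3) = 0
  (t (g (q) (q)) (g (q) (q))) = t(0, 0) = 2


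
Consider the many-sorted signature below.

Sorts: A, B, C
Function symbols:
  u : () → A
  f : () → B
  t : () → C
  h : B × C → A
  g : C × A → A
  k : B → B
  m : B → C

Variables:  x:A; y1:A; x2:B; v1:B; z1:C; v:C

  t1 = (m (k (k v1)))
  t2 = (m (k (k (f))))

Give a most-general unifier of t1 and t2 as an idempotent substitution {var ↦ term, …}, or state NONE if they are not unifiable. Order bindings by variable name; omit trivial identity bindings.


{v1 ↦ (f)}


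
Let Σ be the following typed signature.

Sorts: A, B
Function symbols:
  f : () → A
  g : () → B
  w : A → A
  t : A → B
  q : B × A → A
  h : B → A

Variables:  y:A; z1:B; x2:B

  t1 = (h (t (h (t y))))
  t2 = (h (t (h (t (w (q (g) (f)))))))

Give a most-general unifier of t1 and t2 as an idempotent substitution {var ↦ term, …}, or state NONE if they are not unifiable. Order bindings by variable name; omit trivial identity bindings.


{y ↦ (w (q (g) (f)))}


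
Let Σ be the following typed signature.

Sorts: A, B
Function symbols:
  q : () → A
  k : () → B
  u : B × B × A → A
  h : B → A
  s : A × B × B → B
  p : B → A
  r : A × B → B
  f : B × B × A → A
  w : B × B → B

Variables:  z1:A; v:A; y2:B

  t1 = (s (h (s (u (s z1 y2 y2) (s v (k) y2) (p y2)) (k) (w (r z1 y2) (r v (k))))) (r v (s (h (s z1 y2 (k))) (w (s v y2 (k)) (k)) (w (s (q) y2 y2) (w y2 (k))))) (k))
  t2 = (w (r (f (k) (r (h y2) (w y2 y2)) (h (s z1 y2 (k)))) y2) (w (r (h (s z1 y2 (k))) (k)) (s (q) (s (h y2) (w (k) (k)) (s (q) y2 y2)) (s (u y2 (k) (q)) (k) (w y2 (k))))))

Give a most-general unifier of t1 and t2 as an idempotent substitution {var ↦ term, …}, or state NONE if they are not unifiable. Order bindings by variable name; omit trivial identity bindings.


NONE (not unifiable)

head clash or occurs-check failure — not unifiable


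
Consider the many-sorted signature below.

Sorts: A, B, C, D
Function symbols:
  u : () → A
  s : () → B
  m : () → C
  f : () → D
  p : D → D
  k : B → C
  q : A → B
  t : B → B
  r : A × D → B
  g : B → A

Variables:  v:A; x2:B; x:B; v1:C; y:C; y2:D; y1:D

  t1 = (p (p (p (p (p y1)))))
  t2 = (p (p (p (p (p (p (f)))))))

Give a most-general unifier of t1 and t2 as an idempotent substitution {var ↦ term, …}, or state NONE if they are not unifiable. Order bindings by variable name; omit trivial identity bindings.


{y1 ↦ (p (f))}


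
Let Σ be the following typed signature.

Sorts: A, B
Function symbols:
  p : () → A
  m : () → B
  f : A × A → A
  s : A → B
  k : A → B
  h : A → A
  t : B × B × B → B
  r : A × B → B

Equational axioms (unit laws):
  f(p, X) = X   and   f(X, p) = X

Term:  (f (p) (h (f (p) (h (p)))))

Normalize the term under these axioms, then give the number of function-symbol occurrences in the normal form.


1. (f (p) (h (f (p) (h (p)))))  →  (h (f (p) (h (p))))
2. (h (f (p) (h (p))))  →  (h (h (p)))
normal form: (h (h (p)))

size = 3


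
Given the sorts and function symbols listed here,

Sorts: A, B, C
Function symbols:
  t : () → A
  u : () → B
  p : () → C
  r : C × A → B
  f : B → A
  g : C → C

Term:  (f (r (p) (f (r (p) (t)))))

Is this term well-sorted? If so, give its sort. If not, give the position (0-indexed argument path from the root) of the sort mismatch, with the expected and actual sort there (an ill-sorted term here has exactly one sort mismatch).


    (p) : C
        (p) : C
        (t) : A
      (r (p) (t)) : B
    (f (r (p) (t))) : A
  (r (p) (f (r (p) (t)))) : B
(f (r (p) (f (r (p) (t))))) : A

well-sorted; sort = A


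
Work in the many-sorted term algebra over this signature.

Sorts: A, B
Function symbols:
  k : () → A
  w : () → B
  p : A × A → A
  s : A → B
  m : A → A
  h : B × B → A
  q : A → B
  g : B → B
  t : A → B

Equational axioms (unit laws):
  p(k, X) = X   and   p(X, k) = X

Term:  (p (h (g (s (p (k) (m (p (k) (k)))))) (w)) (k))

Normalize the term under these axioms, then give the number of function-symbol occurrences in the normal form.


1. (p (h (g (s (p (k) (m (p (k) (k)))))) (w)) (k))  →  (h (g (s (p (k) (m (p (k) (k)))))) (w))
2. (h (g (s (p (k) (m (p (k) (k)))))) (w))  →  (h (g (s (m (p (k) (k))))) (w))
3. (h (g (s (m (p (k) (k))))) (w))  →  (h (g (s (m (k)))) (w))
normal form: (h (g (s (m (k)))) (w))

size = 6


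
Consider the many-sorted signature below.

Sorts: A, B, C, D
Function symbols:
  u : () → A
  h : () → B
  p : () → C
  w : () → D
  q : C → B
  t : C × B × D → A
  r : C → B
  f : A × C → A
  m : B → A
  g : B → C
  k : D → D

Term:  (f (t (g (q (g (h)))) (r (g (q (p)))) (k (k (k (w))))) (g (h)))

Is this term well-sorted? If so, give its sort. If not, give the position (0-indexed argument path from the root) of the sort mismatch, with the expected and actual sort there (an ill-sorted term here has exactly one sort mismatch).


          (h) : B
        (g (h)) : C
      (q (g (h))) : B
    (g (q (g (h)))) : C
          (p) : C
        (q (p)) : B
      (g (q (p))) : C
    (r (g (q (p)))) : B
          (w) : D
        (k (w)) : D
      (k (k (w))) : D
    (k (k (k (w)))) : D
  (t (g (q (g (h)))) (r (g (q (p)))) (k (k (k (w))))) : A
    (h) : B
  (g (h)) : C
(f (t (g (q (g (h)))) (r (g (q (p)))) (k (k (k (w))))) (g (h))) : A

well-sorted; sort = A


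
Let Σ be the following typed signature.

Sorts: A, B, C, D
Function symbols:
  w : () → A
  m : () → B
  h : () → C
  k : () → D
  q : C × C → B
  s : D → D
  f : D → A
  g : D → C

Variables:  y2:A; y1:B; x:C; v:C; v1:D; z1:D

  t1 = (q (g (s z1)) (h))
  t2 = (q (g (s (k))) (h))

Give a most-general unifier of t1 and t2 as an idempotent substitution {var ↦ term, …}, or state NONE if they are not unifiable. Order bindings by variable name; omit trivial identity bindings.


{z1 ↦ (k)}


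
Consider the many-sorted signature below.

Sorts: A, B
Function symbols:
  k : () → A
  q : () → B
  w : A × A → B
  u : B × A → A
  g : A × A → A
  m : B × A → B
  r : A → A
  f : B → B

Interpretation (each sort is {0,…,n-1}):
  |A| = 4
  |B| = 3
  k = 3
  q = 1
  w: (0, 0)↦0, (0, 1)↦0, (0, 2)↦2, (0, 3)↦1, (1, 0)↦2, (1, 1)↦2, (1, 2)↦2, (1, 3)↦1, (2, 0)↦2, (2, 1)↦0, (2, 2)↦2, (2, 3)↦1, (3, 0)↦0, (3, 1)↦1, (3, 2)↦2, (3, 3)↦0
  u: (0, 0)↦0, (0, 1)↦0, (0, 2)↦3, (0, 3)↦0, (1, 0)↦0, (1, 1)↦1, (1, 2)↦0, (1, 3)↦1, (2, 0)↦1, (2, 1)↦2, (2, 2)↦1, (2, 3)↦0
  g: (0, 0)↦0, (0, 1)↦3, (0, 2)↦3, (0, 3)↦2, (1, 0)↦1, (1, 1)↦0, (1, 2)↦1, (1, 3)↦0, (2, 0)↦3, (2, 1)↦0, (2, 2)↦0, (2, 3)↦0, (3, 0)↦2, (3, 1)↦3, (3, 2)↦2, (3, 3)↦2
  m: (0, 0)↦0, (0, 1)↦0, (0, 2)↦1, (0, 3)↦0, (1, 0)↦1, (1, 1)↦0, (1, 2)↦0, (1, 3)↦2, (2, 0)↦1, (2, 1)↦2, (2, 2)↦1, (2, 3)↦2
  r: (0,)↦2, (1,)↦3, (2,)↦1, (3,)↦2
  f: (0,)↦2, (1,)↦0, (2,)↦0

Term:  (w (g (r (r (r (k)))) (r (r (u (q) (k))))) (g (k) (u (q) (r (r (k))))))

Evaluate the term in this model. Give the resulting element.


value = 1

  k = 3
  (r (k)) = r(3,) = 2
  (r (r (k))) = r(2,) = 1
  (r (r (r (k)))) = r(1,) = 3
  q = 1
  k = 3
  (u (q) (k)) = u(1, 3) = 1
  (r (u (q) (k))) = r(1,) = 3
  (r (r (u (q) (k)))) = r(3,) = 2
  (g (r (r (r (k)))) (r (r (u (q) (k))))) = g(3, 2) = 2
  k = 3
  q = 1
  k = 3
  (r (k)) = r(3,) = 2
  (r (r (k))) = r(2,) = 1
  (u (q) (r (r (k)))) = u(1, 1) = 1
  (g (k) (u (q) (r (r (k))))) = g(3, 1) = 3
  (w (g (r (r (r (k)))) (r (r (u (q) (k))))) (g (k) (u (q) (r (r (k)))))) = w(2, 3) = 1


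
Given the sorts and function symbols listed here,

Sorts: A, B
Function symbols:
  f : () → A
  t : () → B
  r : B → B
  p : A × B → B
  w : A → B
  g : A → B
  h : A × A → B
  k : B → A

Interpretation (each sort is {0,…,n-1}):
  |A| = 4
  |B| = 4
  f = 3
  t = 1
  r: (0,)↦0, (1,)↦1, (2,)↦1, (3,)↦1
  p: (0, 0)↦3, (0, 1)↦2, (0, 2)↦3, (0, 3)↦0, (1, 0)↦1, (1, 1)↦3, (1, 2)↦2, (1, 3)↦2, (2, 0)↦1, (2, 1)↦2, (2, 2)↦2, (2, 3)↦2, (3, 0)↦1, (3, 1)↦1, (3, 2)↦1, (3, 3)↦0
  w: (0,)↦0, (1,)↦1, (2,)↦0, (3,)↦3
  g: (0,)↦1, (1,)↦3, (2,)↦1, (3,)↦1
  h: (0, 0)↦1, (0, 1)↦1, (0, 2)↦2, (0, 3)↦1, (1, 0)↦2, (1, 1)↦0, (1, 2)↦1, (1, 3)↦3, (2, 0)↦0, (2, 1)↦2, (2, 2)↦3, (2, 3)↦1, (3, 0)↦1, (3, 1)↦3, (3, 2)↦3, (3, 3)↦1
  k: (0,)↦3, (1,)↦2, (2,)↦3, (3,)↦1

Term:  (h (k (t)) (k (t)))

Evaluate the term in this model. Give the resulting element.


value = 3

  t = 1
  (k (t)) = k(1,) = 2
  t = 1
  (k (t)) = k(1,) = 2
  (h (k (t)) (k (t))) = h(2, 2) = 3


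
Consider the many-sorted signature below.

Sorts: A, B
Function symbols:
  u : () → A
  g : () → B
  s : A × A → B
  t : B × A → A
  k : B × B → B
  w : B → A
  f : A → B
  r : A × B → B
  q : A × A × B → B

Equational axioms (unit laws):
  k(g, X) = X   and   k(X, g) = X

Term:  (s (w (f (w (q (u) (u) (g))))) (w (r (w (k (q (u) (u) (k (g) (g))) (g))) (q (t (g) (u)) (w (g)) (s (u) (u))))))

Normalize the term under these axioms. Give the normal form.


1. (s (w (f (w (q (u) (u) (g))))) (w (r (w (k (q (u) (u) (k (g) (g))) (g))) (q (t (g) (u)) (w (g)) (s (u) (u))))))  →  (s (w (f (w (q (u) (u) (g))))) (w (r (w (q (u) (u) (k (g) (g)))) (q (t (g) (u)) (w (g)) (s (u) (u))))))
2. (s (w (f (w (q (u) (u) (g))))) (w (r (w (q (u) (u) (k (g) (g)))) (q (t (g) (u)) (w (g)) (s (u) (u))))))  →  (s (w (f (w (q (u) (u) (g))))) (w (r (w (q (u) (u) (g))) (q (t (g) (u)) (w (g)) (s (u) (u))))))

normal form = (s (w (f (w (q (u) (u) (g))))) (w (r (w (q (u) (u) (g))) (q (t (g) (u)) (w (g)) (s (u) (u))))))


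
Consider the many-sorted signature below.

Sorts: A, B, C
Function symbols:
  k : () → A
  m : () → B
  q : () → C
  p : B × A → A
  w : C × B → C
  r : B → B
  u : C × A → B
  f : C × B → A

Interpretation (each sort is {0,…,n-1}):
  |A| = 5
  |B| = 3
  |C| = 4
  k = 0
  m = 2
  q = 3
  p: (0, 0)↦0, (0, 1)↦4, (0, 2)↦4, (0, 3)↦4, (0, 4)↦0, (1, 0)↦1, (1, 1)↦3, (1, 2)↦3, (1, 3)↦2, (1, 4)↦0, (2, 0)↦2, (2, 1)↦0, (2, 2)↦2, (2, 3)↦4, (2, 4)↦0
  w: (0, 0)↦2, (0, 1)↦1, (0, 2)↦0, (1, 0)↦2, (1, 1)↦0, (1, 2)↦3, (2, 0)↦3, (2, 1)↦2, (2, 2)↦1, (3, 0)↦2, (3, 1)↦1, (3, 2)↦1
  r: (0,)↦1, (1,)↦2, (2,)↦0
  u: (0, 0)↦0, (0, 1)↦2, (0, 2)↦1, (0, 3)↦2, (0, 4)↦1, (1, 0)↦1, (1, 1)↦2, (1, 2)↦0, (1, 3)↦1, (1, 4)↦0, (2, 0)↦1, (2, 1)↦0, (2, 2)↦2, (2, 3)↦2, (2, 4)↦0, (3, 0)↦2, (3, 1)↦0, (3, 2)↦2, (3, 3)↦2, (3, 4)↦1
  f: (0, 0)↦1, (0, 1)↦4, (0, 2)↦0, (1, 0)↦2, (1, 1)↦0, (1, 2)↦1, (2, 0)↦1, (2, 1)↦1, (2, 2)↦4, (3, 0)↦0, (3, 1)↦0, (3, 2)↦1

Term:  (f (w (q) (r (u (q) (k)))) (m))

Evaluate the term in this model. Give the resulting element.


  q = 3
  q = 3
  k = 0
  (u (q) (k)) = u(3, 0) = 2
  (r (u (q) (k))) = r(2,) = 0
  (w (q) (r (u (q) (k)))) = w(3, 0) = 2
  m = 2
  (f (w (q) (r (u (q) (k)))) (m)) = f(2, 2) = 4

value = 4


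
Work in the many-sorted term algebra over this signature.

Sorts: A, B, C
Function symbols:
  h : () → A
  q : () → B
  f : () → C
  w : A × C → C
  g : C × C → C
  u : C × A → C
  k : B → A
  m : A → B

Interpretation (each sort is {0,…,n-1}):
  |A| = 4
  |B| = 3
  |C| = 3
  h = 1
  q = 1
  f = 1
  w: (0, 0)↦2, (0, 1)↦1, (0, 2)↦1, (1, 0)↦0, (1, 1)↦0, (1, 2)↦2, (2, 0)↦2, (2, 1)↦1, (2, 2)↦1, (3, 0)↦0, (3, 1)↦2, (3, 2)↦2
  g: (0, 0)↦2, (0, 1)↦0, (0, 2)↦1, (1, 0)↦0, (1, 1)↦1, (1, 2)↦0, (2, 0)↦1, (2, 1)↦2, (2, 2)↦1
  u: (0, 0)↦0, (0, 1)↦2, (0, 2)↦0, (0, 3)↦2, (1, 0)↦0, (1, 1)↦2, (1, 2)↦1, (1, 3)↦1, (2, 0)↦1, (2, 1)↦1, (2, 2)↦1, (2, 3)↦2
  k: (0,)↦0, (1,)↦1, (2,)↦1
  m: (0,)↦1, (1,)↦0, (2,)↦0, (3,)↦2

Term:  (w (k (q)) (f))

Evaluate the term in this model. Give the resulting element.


  q = 1
  (k (q)) = k(1,) = 1
  f = 1
  (w (k (q)) (f)) = w(1, 1) = 0

value = 0


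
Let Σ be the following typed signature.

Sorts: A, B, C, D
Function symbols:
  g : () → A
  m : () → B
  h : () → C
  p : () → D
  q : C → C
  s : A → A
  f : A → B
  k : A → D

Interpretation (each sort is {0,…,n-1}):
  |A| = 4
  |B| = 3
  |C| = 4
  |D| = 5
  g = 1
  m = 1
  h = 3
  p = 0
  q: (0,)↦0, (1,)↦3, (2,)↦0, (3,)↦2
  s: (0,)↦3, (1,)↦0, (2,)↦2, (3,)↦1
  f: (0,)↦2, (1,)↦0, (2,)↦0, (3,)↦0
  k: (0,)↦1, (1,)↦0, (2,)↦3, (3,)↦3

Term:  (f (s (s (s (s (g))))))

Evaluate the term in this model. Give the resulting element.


value = 2

  g = 1
  (s (g)) = s(1,) = 0
  (s (s (g))) = s(0,) = 3
  (s (s (s (g)))) = s(3,) = 1
  (s (s (s (s (g))))) = s(1,) = 0
  (f (s (s (s (s (g)))))) = f(0,) = 2


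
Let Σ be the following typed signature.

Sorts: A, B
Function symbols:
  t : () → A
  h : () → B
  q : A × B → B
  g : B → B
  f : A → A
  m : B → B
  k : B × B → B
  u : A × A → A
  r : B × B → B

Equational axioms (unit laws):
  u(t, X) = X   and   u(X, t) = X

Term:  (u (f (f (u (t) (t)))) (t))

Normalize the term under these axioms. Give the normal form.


normal form = (f (f (t)))

1. (u (f (f (u (t) (t)))) (t))  →  (f (f (u (t) (t))))
2. (f (f (u (t) (t))))  →  (f (f (t)))


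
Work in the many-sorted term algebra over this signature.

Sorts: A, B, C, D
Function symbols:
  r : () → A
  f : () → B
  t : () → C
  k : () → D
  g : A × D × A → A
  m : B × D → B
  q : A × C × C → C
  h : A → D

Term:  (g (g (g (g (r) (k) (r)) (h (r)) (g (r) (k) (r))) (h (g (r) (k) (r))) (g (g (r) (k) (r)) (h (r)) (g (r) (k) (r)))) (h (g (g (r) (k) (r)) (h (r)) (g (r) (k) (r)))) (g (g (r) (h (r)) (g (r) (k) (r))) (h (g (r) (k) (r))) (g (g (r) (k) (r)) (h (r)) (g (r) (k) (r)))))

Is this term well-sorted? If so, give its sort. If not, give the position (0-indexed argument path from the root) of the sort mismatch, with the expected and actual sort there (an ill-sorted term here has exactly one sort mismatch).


well-sorted; sort = A

        (r) : A
        (k) : D
        (r) : A
      (g (r) (k) (r)) : A
        (r) : A
      (h (r)) : D
        (r) : A
        (k) : D
        (r) : A
      (g (r) (k) (r)) : A
    (g (g (r) (k) (r)) (h (r)) (g (r) (k) (r))) : A
        (r) : A
        (k) : D
        (r) : A
      (g (r) (k) (r)) : A
    (h (g (r) (k) (r))) : D
        (r) : A
        (k) : D
        (r) : A
      (g (r) (k) (r)) : A
        (r) : A
      (h (r)) : D
        (r) : A
        (k) : D
        (r) : A
      (g (r) (k) (r)) : A
    (g (g (r) (k) (r)) (h (r)) (g (r) (k) (r))) : A
  (g (g (g (r) (k) (r)) (h (r)) (g (r) (k) (r))) (h (g (r) (k) (r))) (g (g (r) (k) (r)) (h (r)) (g (r) (k) (r)))) : A
        (r) : A
        (k) : D
        (r) : A
      (g (r) (k) (r)) : A
        (r) : A
      (h (r)) : D
        (r) : A
        (k) : D
        (r) : A
      (g (r) (k) (r)) : A
    (g (g (r) (k) (r)) (h (r)) (g (r) (k) (r))) : A
  (h (g (g (r) (k) (r)) (h (r)) (g (r) (k) (r)))) : D
      (r) : A
        (r) : A
      (h (r)) : D
        (r) : A
        (k) : D
        (r) : A
      (g (r) (k) (r)) : A
    (g (r) (h (r)) (g (r) (k) (r))) : A
        (r) : A
        (k) : D
        (r) : A
      (g (r) (k) (r)) : A
    (h (g (r) (k) (r))) : D
        (r) : A
        (k) : D
        (r) : A
      (g (r) (k) (r)) : A
        (r) : A
      (h (r)) : D
        (r) : A
        (k) : D
        (r) : A
      (g (r) (k) (r)) : A
    (g (g (r) (k) (r)) (h (r)) (g (r) (k) (r))) : A
  (g (g (r) (h (r)) (g (r) (k) (r))) (h (g (r) (k) (r))) (g (g (r) (k) (r)) (h (r)) (g (r) (k) (r)))) : A
(g (g (g (g (r) (k) (r)) (h (r)) (g (r) (k) (r))) (h (g (r) (k) (r))) (g (g (r) (k) (r)) (h (r)) (g (r) (k) (r)))) (h (g (g (r) (k) (r)) (h (r)) (g (r) (k) (r)))) (g (g (r) (h (r)) (g (r) (k) (r))) (h (g (r) (k) (r))) (g (g (r) (k) (r)) (h (r)) (g (r) (k) (r))))) : A


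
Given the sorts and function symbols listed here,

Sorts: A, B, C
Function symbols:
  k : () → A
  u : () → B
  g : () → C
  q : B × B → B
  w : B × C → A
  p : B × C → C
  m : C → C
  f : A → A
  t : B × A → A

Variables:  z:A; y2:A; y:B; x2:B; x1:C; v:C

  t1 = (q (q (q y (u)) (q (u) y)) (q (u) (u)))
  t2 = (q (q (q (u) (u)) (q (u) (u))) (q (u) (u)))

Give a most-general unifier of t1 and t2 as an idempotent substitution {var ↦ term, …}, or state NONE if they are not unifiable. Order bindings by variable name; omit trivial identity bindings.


{y ↦ (u)}


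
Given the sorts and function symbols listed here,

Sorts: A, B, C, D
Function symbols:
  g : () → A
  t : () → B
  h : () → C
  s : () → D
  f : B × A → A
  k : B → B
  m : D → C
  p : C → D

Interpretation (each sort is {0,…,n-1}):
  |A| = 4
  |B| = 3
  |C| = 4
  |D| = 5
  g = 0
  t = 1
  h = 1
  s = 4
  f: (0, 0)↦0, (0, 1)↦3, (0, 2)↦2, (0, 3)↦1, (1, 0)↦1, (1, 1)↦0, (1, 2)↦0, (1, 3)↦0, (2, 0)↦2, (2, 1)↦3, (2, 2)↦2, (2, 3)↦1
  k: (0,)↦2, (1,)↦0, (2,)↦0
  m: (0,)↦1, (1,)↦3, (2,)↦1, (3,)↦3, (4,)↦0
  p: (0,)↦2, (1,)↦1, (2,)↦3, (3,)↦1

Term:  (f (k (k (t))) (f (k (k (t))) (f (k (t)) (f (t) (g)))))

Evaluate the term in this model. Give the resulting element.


value = 3

  t = 1
  (k (t)) = k(1,) = 0
  (k (k (t))) = k(0,) = 2
  t = 1
  (k (t)) = k(1,) = 0
  (k (k (t))) = k(0,) = 2
  t = 1
  (k (t)) = k(1,) = 0
  t = 1
  g = 0
  (f (t) (g)) = f(1, 0) = 1
  (f (k (t)) (f (t) (g))) = f(0, 1) = 3
  (f (k (k (t))) (f (k (t)) (f (t) (g)))) = f(2, 3) = 1
  (f (k (k (t))) (f (k (k (t))) (f (k (t)) (f (t) (g))))) = f(2, 1) = 3


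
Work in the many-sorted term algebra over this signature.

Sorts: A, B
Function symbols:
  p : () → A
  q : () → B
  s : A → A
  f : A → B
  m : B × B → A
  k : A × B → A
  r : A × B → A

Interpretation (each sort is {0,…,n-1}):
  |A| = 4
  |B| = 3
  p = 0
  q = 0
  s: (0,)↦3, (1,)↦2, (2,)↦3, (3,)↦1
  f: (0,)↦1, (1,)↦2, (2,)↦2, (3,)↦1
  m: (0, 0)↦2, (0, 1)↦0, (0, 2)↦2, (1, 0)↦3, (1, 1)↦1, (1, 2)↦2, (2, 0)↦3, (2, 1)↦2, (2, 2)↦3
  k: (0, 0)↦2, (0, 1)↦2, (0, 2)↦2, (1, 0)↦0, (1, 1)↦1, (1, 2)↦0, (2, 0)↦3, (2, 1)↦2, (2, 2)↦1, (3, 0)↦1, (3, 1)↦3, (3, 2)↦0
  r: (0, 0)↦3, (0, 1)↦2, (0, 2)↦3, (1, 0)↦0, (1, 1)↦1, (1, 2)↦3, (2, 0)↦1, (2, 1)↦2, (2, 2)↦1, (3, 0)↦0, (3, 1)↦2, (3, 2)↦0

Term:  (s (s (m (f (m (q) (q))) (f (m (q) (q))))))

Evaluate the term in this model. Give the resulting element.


  q = 0
  q = 0
  (m (q) (q)) = m(0, 0) = 2
  (f (m (q) (q))) = f(2,) = 2
  q = 0
  q = 0
  (m (q) (q)) = m(0, 0) = 2
  (f (m (q) (q))) = f(2,) = 2
  (m (f (m (q) (q))) (f (m (q) (q)))) = m(2, 2) = 3
  (s (m (f (m (q) (q))) (f (m (q) (q))))) = s(3,) = 1
  (s (s (m (f (m (q) (q))) (f (m (q) (q)))))) = s(1,) = 2

value = 2


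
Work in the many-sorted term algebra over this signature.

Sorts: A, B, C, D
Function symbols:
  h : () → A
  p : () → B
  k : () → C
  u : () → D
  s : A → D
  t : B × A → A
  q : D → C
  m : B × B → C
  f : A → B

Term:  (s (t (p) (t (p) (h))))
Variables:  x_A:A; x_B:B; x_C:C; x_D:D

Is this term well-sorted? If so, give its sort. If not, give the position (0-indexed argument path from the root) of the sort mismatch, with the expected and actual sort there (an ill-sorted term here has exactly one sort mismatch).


well-sorted; sort = D

    (p) : B
      (p) : B
      (h) : A
    (t (p) (h)) : A
  (t (p) (t (p) (h))) : A
(s (t (p) (t (p) (h)))) : D


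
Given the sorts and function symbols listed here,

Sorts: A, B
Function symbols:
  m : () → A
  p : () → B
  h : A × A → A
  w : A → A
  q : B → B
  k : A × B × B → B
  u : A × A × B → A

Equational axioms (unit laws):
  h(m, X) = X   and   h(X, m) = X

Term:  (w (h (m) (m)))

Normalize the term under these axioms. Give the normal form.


normal form = (w (m))

1. (w (h (m) (m)))  →  (w (m))


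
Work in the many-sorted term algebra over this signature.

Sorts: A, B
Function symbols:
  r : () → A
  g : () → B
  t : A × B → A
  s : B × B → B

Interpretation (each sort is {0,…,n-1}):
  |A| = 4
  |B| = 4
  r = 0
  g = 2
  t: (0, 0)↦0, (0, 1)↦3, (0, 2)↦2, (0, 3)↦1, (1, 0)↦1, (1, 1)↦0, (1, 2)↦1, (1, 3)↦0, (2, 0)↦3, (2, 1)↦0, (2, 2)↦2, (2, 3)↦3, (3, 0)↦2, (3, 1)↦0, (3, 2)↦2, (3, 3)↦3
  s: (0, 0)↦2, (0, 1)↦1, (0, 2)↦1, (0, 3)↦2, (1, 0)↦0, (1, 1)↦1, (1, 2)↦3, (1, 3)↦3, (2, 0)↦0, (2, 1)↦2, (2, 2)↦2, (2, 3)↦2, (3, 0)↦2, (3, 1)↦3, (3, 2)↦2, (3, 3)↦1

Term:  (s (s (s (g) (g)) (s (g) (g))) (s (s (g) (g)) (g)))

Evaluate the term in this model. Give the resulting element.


value = 2

  g = 2
  g = 2
  (s (g) (g)) = s(2, 2) = 2
  g = 2
  g = 2
  (s (g) (g)) = s(2, 2) = 2
  (s (s (g) (g)) (s (g) (g))) = s(2, 2) = 2
  g = 2
  g = 2
  (s (g) (g)) = s(2, 2) = 2
  g = 2
  (s (s (g) (g)) (g)) = s(2, 2) = 2
  (s (s (s (g) (g)) (s (g) (g))) (s (s (g) (g)) (g))) = s(2, 2) = 2


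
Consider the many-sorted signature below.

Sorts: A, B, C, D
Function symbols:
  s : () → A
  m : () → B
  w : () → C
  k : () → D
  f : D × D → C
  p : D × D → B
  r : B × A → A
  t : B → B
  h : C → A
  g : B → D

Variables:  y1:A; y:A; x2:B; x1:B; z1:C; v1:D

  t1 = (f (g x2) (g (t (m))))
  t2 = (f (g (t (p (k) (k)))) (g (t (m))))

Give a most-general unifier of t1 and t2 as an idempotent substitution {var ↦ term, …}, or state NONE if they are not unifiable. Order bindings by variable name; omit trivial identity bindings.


{x2 ↦ (t (p (k) (k)))}
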